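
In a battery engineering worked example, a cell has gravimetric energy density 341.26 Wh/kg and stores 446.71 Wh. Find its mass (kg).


m = E / ED = 446.71 / 341.26 = 1.309 kg

1.309 kg


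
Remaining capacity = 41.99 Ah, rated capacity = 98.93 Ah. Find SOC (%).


SOC = (remaining / total) * 100 = (41.99 / 98.93) * 100 = 42.44%

42.44%


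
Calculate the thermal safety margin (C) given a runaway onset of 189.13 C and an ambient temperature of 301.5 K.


Convert: T_ambient = 301.5 K = 28.35 C
margin = 189.13 - 28.35 = 160.78 C

160.78 C


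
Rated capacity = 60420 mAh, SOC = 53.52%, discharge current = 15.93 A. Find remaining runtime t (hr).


Convert: C_total = 60420 mAh = 60.42 Ah
Step 1: remaining = SOC/100 * C_total = 53.52/100 * 60.42 = 32.337 Ah
Step 2: t = remaining / I = 32.337 / 15.93 = 2.030 hr

2.030 hr


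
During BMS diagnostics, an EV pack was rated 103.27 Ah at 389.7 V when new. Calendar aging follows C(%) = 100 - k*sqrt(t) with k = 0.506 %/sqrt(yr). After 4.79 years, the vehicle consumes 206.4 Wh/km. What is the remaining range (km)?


Step 1: capacity retention = 100 - 0.506 * sqrt(4.79) = 100 - 0.506 * 2.1886 = 98.893%
Step 2: C_now = 103.27 * 98.893/100 = 102.13 Ah
Step 3: E_pack = V * C_now = 389.7 * 102.13 = 39800 Wh
Step 4: range = E_pack / consumption = 39800 / 206.4 = 192.8 km

192.8 km


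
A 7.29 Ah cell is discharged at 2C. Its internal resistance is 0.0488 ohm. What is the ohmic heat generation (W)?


Step 1: I = C_rate * capacity = 2 * 7.29 = 14.58 A
Step 2: Q = I^2 * R = 14.58^2 * 0.0488 = 212.58 * 0.0488 = 10.37 W

10.37 W


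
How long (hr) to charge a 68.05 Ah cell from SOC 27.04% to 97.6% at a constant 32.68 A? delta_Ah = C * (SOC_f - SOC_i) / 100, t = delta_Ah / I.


Step 1: dSOC = 97.6% - 27.04% = 70.56%
Step 2: delta_Ah = 68.05 * 70.56 / 100 = 48.016 Ah
Step 3: t = 48.016 / 32.68 = 1.469 hr

1.469 hr


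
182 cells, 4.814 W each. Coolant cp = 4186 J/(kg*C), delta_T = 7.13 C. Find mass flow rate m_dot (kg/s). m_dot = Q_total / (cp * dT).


Q_total = 182 * 4.814 = 876.15 W
m_dot = Q_total / (cp * dT) = 876.15 / (4186 * 7.13) = 0.02936 kg/s

0.02936 kg/s


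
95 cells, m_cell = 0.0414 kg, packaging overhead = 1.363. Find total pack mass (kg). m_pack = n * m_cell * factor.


m_pack = n * m_cell * overhead = 95 * 0.0414 * 1.363 = 5.361 kg

5.361 kg


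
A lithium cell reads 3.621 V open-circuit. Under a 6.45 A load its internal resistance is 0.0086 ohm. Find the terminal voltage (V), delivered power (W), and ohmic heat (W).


Step 1: V_terminal = OCV - I*R = 3.621 - 6.45 * 0.0086 = 3.5655 V
Step 2: P_out = V_terminal * I = 3.5655 * 6.45 = 23.00 W
Step 3: Q = I^2 * R = 6.45^2 * 0.0086 = 0.3578 W

V=3.5655 V, P=23.00 W, Q=0.3578 W


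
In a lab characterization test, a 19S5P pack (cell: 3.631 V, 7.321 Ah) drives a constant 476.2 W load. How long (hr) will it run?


Step 1: E_pack = Ns * V_cell * Np * C_cell = 19 * 3.631 * 5 * 7.321 = 2525.3 Wh
Step 2: t = E_pack / P = 2525.3 / 476.2 = 5.303 hr

5.303 hr


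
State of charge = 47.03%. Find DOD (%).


Complement of SOC: DOD = 100% - 47.03% = 52.97%

52.97%


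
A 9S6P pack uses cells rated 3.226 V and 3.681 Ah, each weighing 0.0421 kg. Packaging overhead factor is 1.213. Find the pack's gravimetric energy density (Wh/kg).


Step 1: V_pack = 9 * 3.226 = 29.034 V
Step 2: C_pack = 6 * 3.681 = 22.086 Ah
Step 3: E_pack = V_pack * C_pack = 29.034 * 22.086 = 641.24 Wh
Step 4: m_pack = 9 * 6 * 0.0421 * 1.213 = 2.7576 kg
Step 5: ED = E_pack / m_pack = 641.24 / 2.7576 = 232.5 Wh/kg

232.5 Wh/kg


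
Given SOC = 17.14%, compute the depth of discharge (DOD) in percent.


DOD = 100 - SOC = 100 - 17.14 = 82.86%

82.86%


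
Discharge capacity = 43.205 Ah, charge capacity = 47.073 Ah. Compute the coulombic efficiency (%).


Coulombic efficiency = 43.205/47.073 * 100% = 91.78%

91.78%


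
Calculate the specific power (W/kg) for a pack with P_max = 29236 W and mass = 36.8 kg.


SP = P / m = 29236 / 36.8 = 794.5 W/kg

794.5 W/kg


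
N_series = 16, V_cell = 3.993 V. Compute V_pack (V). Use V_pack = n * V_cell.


Series voltages add: 16 * 3.993 V = 63.888 V

63.888 V


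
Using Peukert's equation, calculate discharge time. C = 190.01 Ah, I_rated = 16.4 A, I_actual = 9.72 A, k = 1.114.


t_rated = C / I_rated = 190.01 / 16.4 = 11.586 hr
(I_rated/I)^k = (1.6872)^1.114 = 1.7909
t = t_rated * (I_rated/I)^k = 11.586 * 1.7909 = 20.75 hr

20.75 hr


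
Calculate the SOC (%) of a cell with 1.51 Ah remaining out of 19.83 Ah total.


SOC = (remaining / total) * 100 = (1.51 / 19.83) * 100 = 7.615%

7.615%


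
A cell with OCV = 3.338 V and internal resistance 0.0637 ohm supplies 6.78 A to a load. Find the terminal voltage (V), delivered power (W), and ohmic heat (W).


Step 1: V_terminal = OCV - I*R = 3.338 - 6.78 * 0.0637 = 2.9061 V
Step 2: P_out = V_terminal * I = 2.9061 * 6.78 = 19.70 W
Step 3: Q = I^2 * R = 6.78^2 * 0.0637 = 2.928 W

V=2.9061 V, P=19.70 W, Q=2.928 W


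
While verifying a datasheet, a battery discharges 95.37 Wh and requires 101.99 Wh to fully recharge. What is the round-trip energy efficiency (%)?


eta_e = E_dis / E_chg * 100 = 95.37 / 101.99 * 100 = 93.51%

93.51%


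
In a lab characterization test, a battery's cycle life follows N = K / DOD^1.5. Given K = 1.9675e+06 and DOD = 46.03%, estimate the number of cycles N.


Step 1: DOD^1.5 = 46.03^1.5 = 312.29
Step 2: N = 1.9675e+06 / 312.29 = 6300 cycles

6300 cycles


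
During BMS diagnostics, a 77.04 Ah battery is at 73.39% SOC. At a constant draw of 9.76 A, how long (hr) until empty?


Step 1: remaining = SOC/100 * C_total = 73.39/100 * 77.04 = 56.54 Ah
Step 2: t = remaining / I = 56.54 / 9.76 = 5.793 hr

5.793 hr


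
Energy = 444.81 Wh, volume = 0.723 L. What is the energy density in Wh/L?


ED = E / V = 444.81 / 0.723 = 615.2 Wh/L

615.2 Wh/L


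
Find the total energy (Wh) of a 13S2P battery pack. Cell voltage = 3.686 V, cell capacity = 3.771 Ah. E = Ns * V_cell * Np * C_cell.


V_pack = 13 * 3.686 = 47.918 V
C_pack = 2 * 3.771 = 7.542 Ah
E = V_pack * C_pack = 47.918 * 7.542 = 361.4 Wh

361.4 Wh


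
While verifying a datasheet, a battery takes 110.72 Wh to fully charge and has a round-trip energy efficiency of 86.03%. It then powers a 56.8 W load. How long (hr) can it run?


Step 1: E_discharge = eta/100 * E_charge = 86.03/100 * 110.72 = 95.252 Wh
Step 2: t = E_discharge / P = 95.252 / 56.8 = 1.677 hr

1.677 hr


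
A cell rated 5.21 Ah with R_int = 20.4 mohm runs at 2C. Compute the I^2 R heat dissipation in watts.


Convert: R = 20.4 mohm = 0.0204 ohm
Step 1: I = C_rate * capacity = 2 * 5.21 = 10.42 A
Step 2: Q = I^2 * R = 10.42^2 * 0.0204 = 108.58 * 0.0204 = 2.215 W

2.215 W


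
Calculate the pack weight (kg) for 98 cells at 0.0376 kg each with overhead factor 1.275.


m_pack = n * m_cell * overhead = 98 * 0.0376 * 1.275 = 4.698 kg

4.698 kg


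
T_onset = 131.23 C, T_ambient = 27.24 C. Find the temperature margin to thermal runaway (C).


Safety margin = 131.23 C - 27.24 C = 103.99 C

103.99 C


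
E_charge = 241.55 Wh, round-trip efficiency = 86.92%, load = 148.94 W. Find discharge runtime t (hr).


Step 1: E_discharge = eta/100 * E_charge = 86.92/100 * 241.55 = 209.96 Wh
Step 2: t = E_discharge / P = 209.96 / 148.94 = 1.410 hr

1.410 hr


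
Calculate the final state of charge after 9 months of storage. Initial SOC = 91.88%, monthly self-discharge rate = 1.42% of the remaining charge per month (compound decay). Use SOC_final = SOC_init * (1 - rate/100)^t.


decay = (1 - 1.42/100)^9 = 0.87922
SOC_final = 91.88 * 0.87922 = 80.78%

80.78%


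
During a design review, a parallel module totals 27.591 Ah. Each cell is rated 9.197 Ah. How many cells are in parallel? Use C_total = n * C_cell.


n = C_total / C_cell = 27.591 / 9.197 = 3

3


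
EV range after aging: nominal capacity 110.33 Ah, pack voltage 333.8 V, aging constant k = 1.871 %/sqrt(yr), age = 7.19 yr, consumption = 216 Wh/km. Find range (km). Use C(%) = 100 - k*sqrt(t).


Step 1: capacity retention = 100 - 1.871 * sqrt(7.19) = 100 - 1.871 * 2.6814 = 94.983%
Step 2: C_now = 110.33 * 94.983/100 = 104.79 Ah
Step 3: E_pack = V * C_now = 333.8 * 104.79 = 34979 Wh
Step 4: range = E_pack / consumption = 34979 / 216 = 161.9 km

161.9 km


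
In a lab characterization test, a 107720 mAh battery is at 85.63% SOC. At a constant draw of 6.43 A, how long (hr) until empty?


Convert: C_total = 107720 mAh = 107.72 Ah
Step 1: remaining = SOC/100 * C_total = 85.63/100 * 107.72 = 92.241 Ah
Step 2: t = remaining / I = 92.241 / 6.43 = 14.35 hr

14.35 hr


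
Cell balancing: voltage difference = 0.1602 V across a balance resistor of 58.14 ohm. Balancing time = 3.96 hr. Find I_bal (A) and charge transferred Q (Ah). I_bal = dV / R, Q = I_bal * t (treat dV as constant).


I_bal = dV / R = 0.1602 / 58.14 = 0.0027554 A
Q = I_bal * t = 0.0027554 * 3.96 = 0.01091 Ah

I=0.0027554 A, Q=0.01091 Ah


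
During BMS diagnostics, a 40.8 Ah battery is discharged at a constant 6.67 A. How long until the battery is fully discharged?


t = capacity / current = 40.8 / 6.67 = 6.117 hr

6.117 hr


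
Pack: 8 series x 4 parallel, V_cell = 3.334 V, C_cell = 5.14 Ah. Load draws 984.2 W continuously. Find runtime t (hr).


Step 1: E_pack = Ns * V_cell * Np * C_cell = 8 * 3.334 * 4 * 5.14 = 548.38 Wh
Step 2: t = E_pack / P = 548.38 / 984.2 = 0.5572 hr

0.5572 hr


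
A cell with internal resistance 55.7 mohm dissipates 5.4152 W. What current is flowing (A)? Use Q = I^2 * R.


Convert: R = 55.7 mohm = 0.0557 ohm
I = sqrt(Q / R) = sqrt(5.4152 / 0.0557) = sqrt(97.221) = 9.860 A

9.860 A


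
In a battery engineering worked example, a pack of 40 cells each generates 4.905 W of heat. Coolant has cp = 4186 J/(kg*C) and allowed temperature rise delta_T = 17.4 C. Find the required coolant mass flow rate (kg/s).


Q_total = 40 * 4.905 = 196.2 W
m_dot = Q_total / (cp * dT) = 196.2 / (4186 * 17.4) = 0.002694 kg/s

0.002694 kg/s


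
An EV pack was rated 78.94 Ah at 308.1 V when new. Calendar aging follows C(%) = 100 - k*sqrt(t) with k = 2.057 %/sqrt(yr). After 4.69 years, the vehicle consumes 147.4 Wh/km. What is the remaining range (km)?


Step 1: capacity retention = 100 - 2.057 * sqrt(4.69) = 100 - 2.057 * 2.1656 = 95.545%
Step 2: C_now = 78.94 * 95.545/100 = 75.423 Ah
Step 3: E_pack = V * C_now = 308.1 * 75.423 = 23238 Wh
Step 4: range = E_pack / consumption = 23238 / 147.4 = 157.7 km

157.7 km


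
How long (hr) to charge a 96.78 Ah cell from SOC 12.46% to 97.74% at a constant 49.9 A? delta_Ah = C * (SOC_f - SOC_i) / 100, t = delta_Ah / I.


delta_Ah = 96.78 * (97.74 - 12.46) / 100 = 82.534 Ah
t = delta_Ah / I = 82.534 / 49.9 = 1.654 hr

1.654 hr


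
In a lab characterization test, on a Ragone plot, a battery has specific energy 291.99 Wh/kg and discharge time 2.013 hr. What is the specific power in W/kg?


P_specific = E / t = 291.99 / 2.013 = 145.1 W/kg

145.1 W/kg


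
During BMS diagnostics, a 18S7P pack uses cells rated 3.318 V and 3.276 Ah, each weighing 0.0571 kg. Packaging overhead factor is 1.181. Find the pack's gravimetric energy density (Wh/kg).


Step 1: V_pack = 18 * 3.318 = 59.724 V
Step 2: C_pack = 7 * 3.276 = 22.932 Ah
Step 3: E_pack = V_pack * C_pack = 59.724 * 22.932 = 1369.6 Wh
Step 4: m_pack = 18 * 7 * 0.0571 * 1.181 = 8.4968 kg
Step 5: ED = E_pack / m_pack = 1369.6 / 8.4968 = 161.2 Wh/kg

161.2 Wh/kg


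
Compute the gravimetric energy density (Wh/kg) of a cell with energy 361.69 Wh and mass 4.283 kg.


Specific energy = 361.69 Wh / 4.283 kg = 84.45 Wh/kg

84.45 Wh/kg


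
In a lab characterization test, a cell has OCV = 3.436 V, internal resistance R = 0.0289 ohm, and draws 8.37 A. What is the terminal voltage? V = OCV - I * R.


V = OCV - I*R = 3.436 - 8.37 * 0.0289 = 3.194 V

3.194 V


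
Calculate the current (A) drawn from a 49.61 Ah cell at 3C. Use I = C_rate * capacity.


I = C_rate * capacity = 3 * 49.61 = 148.83 A

148.83 A


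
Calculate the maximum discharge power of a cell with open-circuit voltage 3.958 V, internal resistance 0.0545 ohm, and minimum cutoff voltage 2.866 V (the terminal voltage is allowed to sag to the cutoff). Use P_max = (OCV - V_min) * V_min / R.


P_max = (OCV - V_min) * V_min / R = (3.958 - 2.866) * 2.866 / 0.0545 = 1.092 * 2.866 / 0.0545 = 57.43 W

57.43 W


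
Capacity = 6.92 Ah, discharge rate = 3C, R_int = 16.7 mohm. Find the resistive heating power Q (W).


Convert: R = 16.7 mohm = 0.0167 ohm
Step 1: I = C_rate * capacity = 3 * 6.92 = 20.76 A
Step 2: Q = I^2 * R = 20.76^2 * 0.0167 = 430.98 * 0.0167 = 7.197 W

7.197 W


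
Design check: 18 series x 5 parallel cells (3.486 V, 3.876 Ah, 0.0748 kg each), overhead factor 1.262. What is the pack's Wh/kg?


Step 1: V_pack = 18 * 3.486 = 62.748 V
Step 2: C_pack = 5 * 3.876 = 19.38 Ah
Step 3: E_pack = V_pack * C_pack = 62.748 * 19.38 = 1216.1 Wh
Step 4: m_pack = 18 * 5 * 0.0748 * 1.262 = 8.4958 kg
Step 5: ED = E_pack / m_pack = 1216.1 / 8.4958 = 143.1 Wh/kg

143.1 Wh/kg


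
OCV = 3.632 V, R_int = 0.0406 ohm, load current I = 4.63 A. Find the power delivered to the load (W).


Step 1: V_terminal = OCV - I*R = 3.632 - 4.63 * 0.0406 = 3.444 V
Step 2: P_out = V_terminal * I = 3.444 * 4.63 = 15.95 W

15.95 W


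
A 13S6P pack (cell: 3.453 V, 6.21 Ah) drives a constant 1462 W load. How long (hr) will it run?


Step 1: E_pack = Ns * V_cell * Np * C_cell = 13 * 3.453 * 6 * 6.21 = 1672.6 Wh
Step 2: t = E_pack / P = 1672.6 / 1462 = 1.144 hr

1.144 hr


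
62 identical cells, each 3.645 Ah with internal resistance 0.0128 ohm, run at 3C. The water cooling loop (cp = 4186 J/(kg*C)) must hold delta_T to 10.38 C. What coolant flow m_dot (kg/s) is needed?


Step 1: I = 3 * 3.645 = 10.935 A
Step 2: Q_cell = I^2 * R = 10.935^2 * 0.0128 = 1.5306 W
Step 3: Q_total = 62 * 1.5306 = 94.897 W
Step 4: m_dot = Q_total / (cp * dT) = 94.897 / (4186 * 10.38) = 0.002184 kg/s

0.002184 kg/s


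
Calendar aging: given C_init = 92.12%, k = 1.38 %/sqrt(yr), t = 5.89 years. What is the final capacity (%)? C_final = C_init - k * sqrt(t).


sqrt(t) = sqrt(5.89) = 2.4269
C_final = 92.12 - 1.38 * 2.4269 = 88.77%

88.77%


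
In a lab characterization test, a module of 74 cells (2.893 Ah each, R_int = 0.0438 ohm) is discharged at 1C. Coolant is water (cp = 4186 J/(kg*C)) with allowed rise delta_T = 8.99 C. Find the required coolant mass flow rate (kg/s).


Step 1: I = 1 * 2.893 = 2.893 A
Step 2: Q_cell = I^2 * R = 2.893^2 * 0.0438 = 0.36658 W
Step 3: Q_total = 74 * 0.36658 = 27.127 W
Step 4: m_dot = Q_total / (cp * dT) = 27.127 / (4186 * 8.99) = 7.208e-04 kg/s

7.208e-04 kg/s


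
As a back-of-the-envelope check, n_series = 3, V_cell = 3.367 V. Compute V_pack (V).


V_pack = n * V_cell = 3 * 3.367 = 10.101 V

10.101 V


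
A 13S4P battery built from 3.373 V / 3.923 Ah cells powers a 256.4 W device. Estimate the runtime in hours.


Step 1: E_pack = Ns * V_cell * Np * C_cell = 13 * 3.373 * 4 * 3.923 = 688.08 Wh
Step 2: t = E_pack / P = 688.08 / 256.4 = 2.684 hr

2.684 hr


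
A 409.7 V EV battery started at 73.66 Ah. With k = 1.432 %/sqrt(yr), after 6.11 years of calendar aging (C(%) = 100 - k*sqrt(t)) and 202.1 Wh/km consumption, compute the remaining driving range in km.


Step 1: capacity retention = 100 - 1.432 * sqrt(6.11) = 100 - 1.432 * 2.4718 = 96.46%
Step 2: C_now = 73.66 * 96.46/100 = 71.052 Ah
Step 3: E_pack = V * C_now = 409.7 * 71.052 = 29110 Wh
Step 4: range = E_pack / consumption = 29110 / 202.1 = 144.0 km

144.0 km


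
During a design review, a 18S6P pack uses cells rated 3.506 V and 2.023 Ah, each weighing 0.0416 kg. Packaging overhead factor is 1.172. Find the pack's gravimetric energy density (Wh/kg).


Step 1: V_pack = 18 * 3.506 = 63.108 V
Step 2: C_pack = 6 * 2.023 = 12.138 Ah
Step 3: E_pack = V_pack * C_pack = 63.108 * 12.138 = 766 Wh
Step 4: m_pack = 18 * 6 * 0.0416 * 1.172 = 5.2656 kg
Step 5: ED = E_pack / m_pack = 766 / 5.2656 = 145.5 Wh/kg

145.5 Wh/kg


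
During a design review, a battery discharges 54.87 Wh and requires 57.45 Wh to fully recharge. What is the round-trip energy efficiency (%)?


Round-trip efficiency = 54.87/57.45 * 100% = 95.51%

95.51%


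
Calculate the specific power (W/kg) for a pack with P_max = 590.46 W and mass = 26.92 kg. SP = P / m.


SP = P / m = 590.46 / 26.92 = 21.93 W/kg

21.93 W/kg


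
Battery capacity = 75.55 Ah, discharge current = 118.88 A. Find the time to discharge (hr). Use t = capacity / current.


Runtime = 75.55 Ah / 118.88 A = 0.6355 hr

0.6355 hr


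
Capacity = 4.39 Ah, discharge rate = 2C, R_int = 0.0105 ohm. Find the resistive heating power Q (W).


Step 1: I = C_rate * capacity = 2 * 4.39 = 8.78 A
Step 2: Q = I^2 * R = 8.78^2 * 0.0105 = 77.088 * 0.0105 = 0.8094 W

0.8094 W


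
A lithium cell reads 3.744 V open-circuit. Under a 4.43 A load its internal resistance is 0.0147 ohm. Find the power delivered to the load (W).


Step 1: V_terminal = OCV - I*R = 3.744 - 4.43 * 0.0147 = 3.6789 V
Step 2: P_out = V_terminal * I = 3.6789 * 4.43 = 16.30 W

16.30 W


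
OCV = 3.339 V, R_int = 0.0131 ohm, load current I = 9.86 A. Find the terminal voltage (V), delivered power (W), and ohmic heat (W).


Step 1: V_terminal = OCV - I*R = 3.339 - 9.86 * 0.0131 = 3.2098 V
Step 2: P_out = V_terminal * I = 3.2098 * 9.86 = 31.65 W
Step 3: Q = I^2 * R = 9.86^2 * 0.0131 = 1.274 W

V=3.2098 V, P=31.65 W, Q=1.274 W


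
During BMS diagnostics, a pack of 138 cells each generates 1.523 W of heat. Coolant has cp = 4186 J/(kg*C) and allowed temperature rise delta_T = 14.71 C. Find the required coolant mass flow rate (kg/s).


Q_total = 138 * 1.523 = 210.17 W
m_dot = Q_total / (cp * dT) = 210.17 / (4186 * 14.71) = 0.003413 kg/s

0.003413 kg/s


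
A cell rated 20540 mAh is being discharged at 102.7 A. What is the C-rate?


Convert: capacity = 20540 mAh = 20.54 Ah
C_rate = I / capacity = 102.7 / 20.54 = 5C

5C


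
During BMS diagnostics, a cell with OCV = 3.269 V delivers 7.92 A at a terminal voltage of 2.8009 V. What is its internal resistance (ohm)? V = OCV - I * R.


R = (OCV - V) / I = (3.269 - 2.8009) / 7.92 = 0.05910 ohm

0.05910 ohm


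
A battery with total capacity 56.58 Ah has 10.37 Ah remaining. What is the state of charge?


SOC% = 10.37 / 56.58 * 100 = 18.33%

18.33%


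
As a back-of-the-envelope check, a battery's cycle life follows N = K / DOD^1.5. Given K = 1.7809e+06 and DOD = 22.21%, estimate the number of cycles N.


Step 1: DOD^1.5 = 22.21^1.5 = 104.67
Step 2: N = 1.7809e+06 / 104.67 = 17010 cycles

17010 cycles


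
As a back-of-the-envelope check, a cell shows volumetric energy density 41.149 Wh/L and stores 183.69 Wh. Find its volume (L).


V = E / ED = 183.69 / 41.149 = 4.464 L

4.464 L


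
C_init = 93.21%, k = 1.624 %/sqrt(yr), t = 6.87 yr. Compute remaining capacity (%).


sqrt(t) = sqrt(6.87) = 2.6211
C_final = 93.21 - 1.624 * 2.6211 = 88.95%

88.95%


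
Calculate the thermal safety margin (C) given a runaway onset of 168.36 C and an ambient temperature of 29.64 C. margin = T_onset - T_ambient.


margin = T_onset - T_ambient = 168.36 - 29.64 = 138.72 C

138.72 C


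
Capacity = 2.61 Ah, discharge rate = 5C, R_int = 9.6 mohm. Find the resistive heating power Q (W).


Convert: R = 9.6 mohm = 0.0096 ohm
Step 1: I = C_rate * capacity = 5 * 2.61 = 13.05 A
Step 2: Q = I^2 * R = 13.05^2 * 0.0096 = 170.3 * 0.0096 = 1.635 W

1.635 W


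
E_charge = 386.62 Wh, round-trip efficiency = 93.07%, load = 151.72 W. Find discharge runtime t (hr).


Step 1: E_discharge = eta/100 * E_charge = 93.07/100 * 386.62 = 359.83 Wh
Step 2: t = E_discharge / P = 359.83 / 151.72 = 2.372 hr

2.372 hr


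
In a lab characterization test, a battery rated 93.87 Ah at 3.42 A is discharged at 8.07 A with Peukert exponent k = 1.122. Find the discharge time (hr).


t_rated = C / I_rated = 93.87 / 3.42 = 27.447 hr
(I_rated/I)^k = (0.42379)^1.122 = 0.38165
t = t_rated * (I_rated/I)^k = 27.447 * 0.38165 = 10.48 hr

10.48 hr


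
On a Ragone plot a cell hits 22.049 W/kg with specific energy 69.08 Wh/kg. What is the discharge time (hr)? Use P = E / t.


t = E / P = 69.08 / 22.049 = 3.133 hr

3.133 hr


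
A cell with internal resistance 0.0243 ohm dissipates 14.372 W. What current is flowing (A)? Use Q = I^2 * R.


I = sqrt(Q / R) = sqrt(14.372 / 0.0243) = sqrt(591.44) = 24.32 A

24.32 A


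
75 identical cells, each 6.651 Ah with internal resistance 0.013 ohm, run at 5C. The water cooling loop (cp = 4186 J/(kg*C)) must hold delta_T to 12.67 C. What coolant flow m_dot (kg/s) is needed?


Step 1: I = 5 * 6.651 = 33.255 A
Step 2: Q_cell = I^2 * R = 33.255^2 * 0.013 = 14.377 W
Step 3: Q_total = 75 * 14.377 = 1078.3 W
Step 4: m_dot = Q_total / (cp * dT) = 1078.3 / (4186 * 12.67) = 0.02033 kg/s

0.02033 kg/s


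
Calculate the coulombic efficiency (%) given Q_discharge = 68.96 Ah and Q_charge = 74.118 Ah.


Coulombic efficiency = 68.96/74.118 * 100% = 93.04%

93.04%


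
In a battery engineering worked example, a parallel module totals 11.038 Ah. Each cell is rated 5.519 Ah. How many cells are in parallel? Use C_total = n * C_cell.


n = C_total / C_cell = 11.038 / 5.519 = 2

2


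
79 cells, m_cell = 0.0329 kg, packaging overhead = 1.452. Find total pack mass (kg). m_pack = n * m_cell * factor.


m_pack = n * m_cell * overhead = 79 * 0.0329 * 1.452 = 3.774 kg

3.774 kg


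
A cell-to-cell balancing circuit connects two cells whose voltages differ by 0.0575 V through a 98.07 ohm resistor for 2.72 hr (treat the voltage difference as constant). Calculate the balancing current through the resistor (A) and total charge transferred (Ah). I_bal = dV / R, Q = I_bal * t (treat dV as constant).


I_bal = dV / R = 0.0575 / 98.07 = 5.8632e-04 A
Q = I_bal * t = 5.8632e-04 * 2.72 = 0.001595 Ah

I=5.8632e-04 A, Q=0.001595 Ah


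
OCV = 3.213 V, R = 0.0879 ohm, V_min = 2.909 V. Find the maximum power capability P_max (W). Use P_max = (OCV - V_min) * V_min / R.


dV = OCV - V_min = 0.304 V (so I_max = dV / R)
P_max = dV * V_min / R = 0.304 * 2.909 / 0.0879 = 10.06 W

10.06 W


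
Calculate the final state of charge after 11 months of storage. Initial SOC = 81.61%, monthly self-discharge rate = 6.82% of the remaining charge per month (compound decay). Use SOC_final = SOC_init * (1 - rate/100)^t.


Monthly retention factor = 1 - 6.82/100 = 0.9318
Over 11 months: factor^11 = 0.45978
SOC_final = 81.61 * 0.45978 = 37.52%

37.52%


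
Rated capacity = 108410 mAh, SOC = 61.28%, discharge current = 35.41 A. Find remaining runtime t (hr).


Convert: C_total = 108410 mAh = 108.41 Ah
Step 1: remaining = SOC/100 * C_total = 61.28/100 * 108.41 = 66.434 Ah
Step 2: t = remaining / I = 66.434 / 35.41 = 1.876 hr

1.876 hr


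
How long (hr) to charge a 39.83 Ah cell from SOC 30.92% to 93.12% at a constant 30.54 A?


Step 1: dSOC = 93.12% - 30.92% = 62.2%
Step 2: delta_Ah = 39.83 * 62.2 / 100 = 24.774 Ah
Step 3: t = 24.774 / 30.54 = 0.8112 hr

0.8112 hr


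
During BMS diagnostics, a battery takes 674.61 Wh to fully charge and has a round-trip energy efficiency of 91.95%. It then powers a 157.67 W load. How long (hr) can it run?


Step 1: E_discharge = eta/100 * E_charge = 91.95/100 * 674.61 = 620.3 Wh
Step 2: t = E_discharge / P = 620.3 / 157.67 = 3.934 hr

3.934 hr


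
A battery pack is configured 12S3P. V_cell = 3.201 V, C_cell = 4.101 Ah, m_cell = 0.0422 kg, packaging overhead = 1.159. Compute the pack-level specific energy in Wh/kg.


Step 1: V_pack = 12 * 3.201 = 38.412 V
Step 2: C_pack = 3 * 4.101 = 12.303 Ah
Step 3: E_pack = V_pack * C_pack = 38.412 * 12.303 = 472.58 Wh
Step 4: m_pack = 12 * 3 * 0.0422 * 1.159 = 1.7608 kg
Step 5: ED = E_pack / m_pack = 472.58 / 1.7608 = 268.4 Wh/kg

268.4 Wh/kg


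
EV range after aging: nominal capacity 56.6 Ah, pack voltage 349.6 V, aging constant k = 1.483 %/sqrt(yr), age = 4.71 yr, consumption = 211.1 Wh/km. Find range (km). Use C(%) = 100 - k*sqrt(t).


Step 1: capacity retention = 100 - 1.483 * sqrt(4.71) = 100 - 1.483 * 2.1703 = 96.781%
Step 2: C_now = 56.6 * 96.781/100 = 54.778 Ah
Step 3: E_pack = V * C_now = 349.6 * 54.778 = 19150 Wh
Step 4: range = E_pack / consumption = 19150 / 211.1 = 90.72 km

90.72 km


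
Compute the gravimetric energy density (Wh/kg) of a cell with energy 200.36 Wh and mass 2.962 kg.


Specific energy = 200.36 Wh / 2.962 kg = 67.64 Wh/kg

67.64 Wh/kg


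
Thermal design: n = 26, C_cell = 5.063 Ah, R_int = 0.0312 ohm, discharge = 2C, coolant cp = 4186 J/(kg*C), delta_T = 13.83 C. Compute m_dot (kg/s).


Step 1: I = 2 * 5.063 = 10.126 A
Step 2: Q_cell = I^2 * R = 10.126^2 * 0.0312 = 3.1991 W
Step 3: Q_total = 26 * 3.1991 = 83.177 W
Step 4: m_dot = Q_total / (cp * dT) = 83.177 / (4186 * 13.83) = 0.001437 kg/s

0.001437 kg/s


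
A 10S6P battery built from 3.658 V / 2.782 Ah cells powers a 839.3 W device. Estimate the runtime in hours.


Step 1: E_pack = Ns * V_cell * Np * C_cell = 10 * 3.658 * 6 * 2.782 = 610.59 Wh
Step 2: t = E_pack / P = 610.59 / 839.3 = 0.7275 hr

0.7275 hr


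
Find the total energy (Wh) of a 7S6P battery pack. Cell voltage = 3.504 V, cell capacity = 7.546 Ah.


V_pack = 7 * 3.504 = 24.528 V
C_pack = 6 * 7.546 = 45.276 Ah
E = V_pack * C_pack = 24.528 * 45.276 = 1111 Wh

1111 Wh


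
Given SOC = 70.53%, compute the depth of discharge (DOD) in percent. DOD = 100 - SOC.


DOD = 100 - SOC = 100 - 70.53 = 29.47%

29.47%


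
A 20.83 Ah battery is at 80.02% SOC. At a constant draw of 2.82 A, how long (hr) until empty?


Step 1: remaining = SOC/100 * C_total = 80.02/100 * 20.83 = 16.668 Ah
Step 2: t = remaining / I = 16.668 / 2.82 = 5.911 hr

5.911 hr


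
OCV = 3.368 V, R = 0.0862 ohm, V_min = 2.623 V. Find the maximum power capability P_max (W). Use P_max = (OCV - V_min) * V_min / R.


dV = OCV - V_min = 0.745 V (so I_max = dV / R)
P_max = dV * V_min / R = 0.745 * 2.623 / 0.0862 = 22.67 W

22.67 W


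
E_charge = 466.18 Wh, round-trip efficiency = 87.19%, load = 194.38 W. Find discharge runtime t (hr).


Step 1: E_discharge = eta/100 * E_charge = 87.19/100 * 466.18 = 406.46 Wh
Step 2: t = E_discharge / P = 406.46 / 194.38 = 2.091 hr

2.091 hr


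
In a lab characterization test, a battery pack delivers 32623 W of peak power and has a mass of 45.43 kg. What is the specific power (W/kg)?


SP = P / m = 32623 / 45.43 = 718.1 W/kg

718.1 W/kg


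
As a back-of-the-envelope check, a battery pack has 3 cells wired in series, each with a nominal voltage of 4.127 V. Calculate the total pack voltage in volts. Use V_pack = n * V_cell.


Series voltages add: 3 * 4.127 V = 12.381 V

12.381 V


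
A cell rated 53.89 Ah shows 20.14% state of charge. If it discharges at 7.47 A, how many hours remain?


Step 1: remaining = SOC/100 * C_total = 20.14/100 * 53.89 = 10.853 Ah
Step 2: t = remaining / I = 10.853 / 7.47 = 1.453 hr

1.453 hr


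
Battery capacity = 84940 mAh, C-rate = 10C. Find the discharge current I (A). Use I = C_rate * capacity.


Convert: capacity = 84940 mAh = 84.94 Ah
At 10C: I = 10 * 84.94 Ah = 849.4 A

849.4 A


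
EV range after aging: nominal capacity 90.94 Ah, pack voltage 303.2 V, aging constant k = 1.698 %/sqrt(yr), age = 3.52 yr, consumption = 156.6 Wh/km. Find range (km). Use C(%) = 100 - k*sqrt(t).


Step 1: capacity retention = 100 - 1.698 * sqrt(3.52) = 100 - 1.698 * 1.8762 = 96.814%
Step 2: C_now = 90.94 * 96.814/100 = 88.043 Ah
Step 3: E_pack = V * C_now = 303.2 * 88.043 = 26695 Wh
Step 4: range = E_pack / consumption = 26695 / 156.6 = 170.5 km

170.5 km


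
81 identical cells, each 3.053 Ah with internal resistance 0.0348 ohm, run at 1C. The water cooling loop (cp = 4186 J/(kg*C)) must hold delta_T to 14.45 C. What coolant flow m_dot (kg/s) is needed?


Step 1: I = 1 * 3.053 = 3.053 A
Step 2: Q_cell = I^2 * R = 3.053^2 * 0.0348 = 0.32436 W
Step 3: Q_total = 81 * 0.32436 = 26.273 W
Step 4: m_dot = Q_total / (cp * dT) = 26.273 / (4186 * 14.45) = 4.344e-04 kg/s

4.344e-04 kg/s


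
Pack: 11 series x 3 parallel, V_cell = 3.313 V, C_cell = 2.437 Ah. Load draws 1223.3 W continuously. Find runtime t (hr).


Step 1: E_pack = Ns * V_cell * Np * C_cell = 11 * 3.313 * 3 * 2.437 = 266.43 Wh
Step 2: t = E_pack / P = 266.43 / 1223.3 = 0.2178 hr

0.2178 hr


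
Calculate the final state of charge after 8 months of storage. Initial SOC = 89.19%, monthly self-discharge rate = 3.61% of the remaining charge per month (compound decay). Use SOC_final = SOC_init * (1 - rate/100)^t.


decay = (1 - 3.61/100)^8 = 0.74517
SOC_final = 89.19 * 0.74517 = 66.46%

66.46%


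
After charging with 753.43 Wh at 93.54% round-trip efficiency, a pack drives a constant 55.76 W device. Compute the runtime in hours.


Step 1: E_discharge = eta/100 * E_charge = 93.54/100 * 753.43 = 704.76 Wh
Step 2: t = E_discharge / P = 704.76 / 55.76 = 12.64 hr

12.64 hr


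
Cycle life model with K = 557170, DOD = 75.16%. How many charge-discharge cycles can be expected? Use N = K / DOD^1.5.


Step 1: DOD^1.5 = 75.16^1.5 = 651.6
Step 2: N = 557170 / 651.6 = 855.1 cycles

855.1 cycles


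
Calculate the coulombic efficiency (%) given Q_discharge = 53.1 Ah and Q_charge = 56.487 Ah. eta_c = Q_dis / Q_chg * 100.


eta_c = Q_dis / Q_chg * 100 = 53.1 / 56.487 * 100 = 94.00%

94.00%


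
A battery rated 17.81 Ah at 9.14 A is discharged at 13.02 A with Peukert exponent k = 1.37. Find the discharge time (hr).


Step 1: t_rated = C / I_rated = 17.81 / 9.14 = 1.9486 hr
Step 2: ratio = 9.14 / 13.02 = 0.702
Step 3: ratio^k = 0.702^1.37 = 0.61586
Step 4: t = t_rated * ratio^k = 1.9486 * 0.61586 = 1.200 hr

1.200 hr


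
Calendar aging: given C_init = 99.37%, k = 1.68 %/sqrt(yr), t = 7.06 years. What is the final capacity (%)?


Step 1: sqrt(7.06 yr) = 2.6571
Step 2: drop = 1.68 * 2.6571 = 4.4639
Step 3: C_final = 99.37 - 4.4639 = 94.91%

94.91%


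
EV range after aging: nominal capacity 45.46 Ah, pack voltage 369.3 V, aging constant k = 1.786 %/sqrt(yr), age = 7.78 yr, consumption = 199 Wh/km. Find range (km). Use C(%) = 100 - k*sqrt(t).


Step 1: capacity retention = 100 - 1.786 * sqrt(7.78) = 100 - 1.786 * 2.7893 = 95.018%
Step 2: C_now = 45.46 * 95.018/100 = 43.195 Ah
Step 3: E_pack = V * C_now = 369.3 * 43.195 = 15952 Wh
Step 4: range = E_pack / consumption = 15952 / 199 = 80.16 km

80.16 km


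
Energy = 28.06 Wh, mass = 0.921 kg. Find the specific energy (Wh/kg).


ED = E / m = 28.06 / 0.921 = 30.47 Wh/kg

30.47 Wh/kg


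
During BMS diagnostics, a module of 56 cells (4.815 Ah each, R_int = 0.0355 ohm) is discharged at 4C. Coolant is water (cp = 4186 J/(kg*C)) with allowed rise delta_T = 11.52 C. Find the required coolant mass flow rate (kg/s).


Step 1: I = 4 * 4.815 = 19.26 A
Step 2: Q_cell = I^2 * R = 19.26^2 * 0.0355 = 13.169 W
Step 3: Q_total = 56 * 13.169 = 737.46 W
Step 4: m_dot = Q_total / (cp * dT) = 737.46 / (4186 * 11.52) = 0.01529 kg/s

0.01529 kg/s


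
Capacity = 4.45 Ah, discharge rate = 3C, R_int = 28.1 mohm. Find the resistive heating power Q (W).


Convert: R = 28.1 mohm = 0.0281 ohm
Step 1: I = C_rate * capacity = 3 * 4.45 = 13.35 A
Step 2: Q = I^2 * R = 13.35^2 * 0.0281 = 178.22 * 0.0281 = 5.008 W

5.008 W


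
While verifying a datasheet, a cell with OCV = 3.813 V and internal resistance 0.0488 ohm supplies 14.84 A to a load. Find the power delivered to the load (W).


Step 1: V_terminal = OCV - I*R = 3.813 - 14.84 * 0.0488 = 3.0888 V
Step 2: P_out = V_terminal * I = 3.0888 * 14.84 = 45.84 W

45.84 W


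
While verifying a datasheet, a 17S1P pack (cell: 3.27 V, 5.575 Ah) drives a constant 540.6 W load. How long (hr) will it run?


Step 1: E_pack = Ns * V_cell * Np * C_cell = 17 * 3.27 * 1 * 5.575 = 309.91 Wh
Step 2: t = E_pack / P = 309.91 / 540.6 = 0.5733 hr

0.5733 hr


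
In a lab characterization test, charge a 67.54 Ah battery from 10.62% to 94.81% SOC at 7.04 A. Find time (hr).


delta_Ah = 67.54 * (94.81 - 10.62) / 100 = 56.862 Ah
t = delta_Ah / I = 56.862 / 7.04 = 8.077 hr

8.077 hr


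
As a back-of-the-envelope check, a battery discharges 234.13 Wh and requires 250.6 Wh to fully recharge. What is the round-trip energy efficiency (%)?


Round-trip efficiency = 234.13/250.6 * 100% = 93.43%

93.43%


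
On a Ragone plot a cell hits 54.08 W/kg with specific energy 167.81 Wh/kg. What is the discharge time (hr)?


t = E / P = 167.81 / 54.08 = 3.103 hr

3.103 hr


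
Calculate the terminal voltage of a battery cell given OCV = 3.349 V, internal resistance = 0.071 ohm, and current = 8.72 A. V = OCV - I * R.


IR drop = 8.72 * 0.071 = 0.61912 V
V = 3.349 - 0.61912 = 2.730 V

2.730 V


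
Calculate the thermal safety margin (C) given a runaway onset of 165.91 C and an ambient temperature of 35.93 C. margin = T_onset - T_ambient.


Safety margin = 165.91 C - 35.93 C = 129.98 C

129.98 C


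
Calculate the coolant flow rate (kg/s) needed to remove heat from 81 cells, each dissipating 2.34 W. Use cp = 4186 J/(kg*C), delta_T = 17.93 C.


Q_total = 81 * 2.34 = 189.54 W
m_dot = Q_total / (cp * dT) = 189.54 / (4186 * 17.93) = 0.002525 kg/s

0.002525 kg/s


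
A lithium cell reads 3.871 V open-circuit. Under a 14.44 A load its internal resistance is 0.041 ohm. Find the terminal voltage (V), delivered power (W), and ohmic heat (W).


Step 1: V_terminal = OCV - I*R = 3.871 - 14.44 * 0.041 = 3.279 V
Step 2: P_out = V_terminal * I = 3.279 * 14.44 = 47.35 W
Step 3: Q = I^2 * R = 14.44^2 * 0.041 = 8.549 W

V=3.279 V, P=47.35 W, Q=8.549 W


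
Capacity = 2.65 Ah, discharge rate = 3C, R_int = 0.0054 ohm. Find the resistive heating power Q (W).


Step 1: I = C_rate * capacity = 3 * 2.65 = 7.95 A
Step 2: Q = I^2 * R = 7.95^2 * 0.0054 = 63.203 * 0.0054 = 0.3413 W

0.3413 W


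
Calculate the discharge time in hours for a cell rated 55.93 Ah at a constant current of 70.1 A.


t = capacity / current = 55.93 / 70.1 = 0.7979 hr

0.7979 hr


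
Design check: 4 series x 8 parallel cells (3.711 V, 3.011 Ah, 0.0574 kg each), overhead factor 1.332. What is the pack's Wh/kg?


Step 1: V_pack = 4 * 3.711 = 14.844 V
Step 2: C_pack = 8 * 3.011 = 24.088 Ah
Step 3: E_pack = V_pack * C_pack = 14.844 * 24.088 = 357.56 Wh
Step 4: m_pack = 4 * 8 * 0.0574 * 1.332 = 2.4466 kg
Step 5: ED = E_pack / m_pack = 357.56 / 2.4466 = 146.1 Wh/kg

146.1 Wh/kg


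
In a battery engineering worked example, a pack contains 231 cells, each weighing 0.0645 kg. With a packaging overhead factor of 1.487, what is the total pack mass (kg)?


m_pack = n * m_cell * overhead = 231 * 0.0645 * 1.487 = 22.16 kg

22.16 kg


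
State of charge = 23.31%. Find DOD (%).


DOD = 100 - SOC = 100 - 23.31 = 76.69%

76.69%


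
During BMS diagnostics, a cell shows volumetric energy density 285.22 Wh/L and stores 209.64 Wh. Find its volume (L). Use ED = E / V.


V = E / ED = 209.64 / 285.22 = 0.7350 L

0.7350 L


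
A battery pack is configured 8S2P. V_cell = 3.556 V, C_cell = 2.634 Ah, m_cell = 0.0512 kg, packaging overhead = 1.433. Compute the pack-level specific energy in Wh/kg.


Step 1: V_pack = 8 * 3.556 = 28.448 V
Step 2: C_pack = 2 * 2.634 = 5.268 Ah
Step 3: E_pack = V_pack * C_pack = 28.448 * 5.268 = 149.86 Wh
Step 4: m_pack = 8 * 2 * 0.0512 * 1.433 = 1.1739 kg
Step 5: ED = E_pack / m_pack = 149.86 / 1.1739 = 127.7 Wh/kg

127.7 Wh/kg


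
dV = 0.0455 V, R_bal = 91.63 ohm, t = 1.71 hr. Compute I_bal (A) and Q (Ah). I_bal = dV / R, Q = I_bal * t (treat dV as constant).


First, Ohm's law: I_bal = 0.0455 V / 91.63 ohm = 4.9656e-04 A
Then Q = I * t = 4.9656e-04 A * 1.71 hr = 8.491e-04 Ah

I=4.9656e-04 A, Q=8.491e-04 Ah


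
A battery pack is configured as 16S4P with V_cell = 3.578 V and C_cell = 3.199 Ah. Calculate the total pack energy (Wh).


E = Ns * Vcell * Np * Ccell = 16 * 3.578 * 4 * 3.199 = 732.5 Wh

732.5 Wh


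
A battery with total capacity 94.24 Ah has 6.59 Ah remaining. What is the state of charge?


SOC = (remaining / total) * 100 = (6.59 / 94.24) * 100 = 6.993%

6.993%


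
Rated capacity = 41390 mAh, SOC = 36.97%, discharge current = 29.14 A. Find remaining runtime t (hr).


Convert: C_total = 41390 mAh = 41.39 Ah
Step 1: remaining = SOC/100 * C_total = 36.97/100 * 41.39 = 15.302 Ah
Step 2: t = remaining / I = 15.302 / 29.14 = 0.5251 hr

0.5251 hr


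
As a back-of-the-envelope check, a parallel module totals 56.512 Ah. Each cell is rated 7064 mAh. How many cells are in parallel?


Convert: C_cell = 7064 mAh = 7.064 Ah
n = C_total / C_cell = 56.512 / 7.064 = 8

8


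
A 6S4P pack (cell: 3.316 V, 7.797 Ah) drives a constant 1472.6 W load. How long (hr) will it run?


Step 1: E_pack = Ns * V_cell * Np * C_cell = 6 * 3.316 * 4 * 7.797 = 620.52 Wh
Step 2: t = E_pack / P = 620.52 / 1472.6 = 0.4214 hr

0.4214 hr


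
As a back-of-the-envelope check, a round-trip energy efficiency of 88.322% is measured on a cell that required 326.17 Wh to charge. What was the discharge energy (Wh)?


E_dis = eta/100 * E_chg = 88.322/100 * 326.17 = 288.1 Wh

288.1 Wh


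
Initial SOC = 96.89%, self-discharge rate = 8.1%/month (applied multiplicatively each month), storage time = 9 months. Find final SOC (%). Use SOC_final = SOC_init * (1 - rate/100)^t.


decay = (1 - 8.1/100)^9 = 0.46756
SOC_final = 96.89 * 0.46756 = 45.30%

45.30%


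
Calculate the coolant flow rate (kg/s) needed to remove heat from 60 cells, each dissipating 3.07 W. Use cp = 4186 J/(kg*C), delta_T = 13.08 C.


Step 1: Total heat Q = 60 * 3.07 W = 184.2 W
Step 2: denom = cp * dT = 4186 * 13.08 = 54753
Step 3: m_dot = 184.2 / 54753 = 0.003364 kg/s

0.003364 kg/s


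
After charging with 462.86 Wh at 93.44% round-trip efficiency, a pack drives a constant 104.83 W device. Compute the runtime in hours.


Step 1: E_discharge = eta/100 * E_charge = 93.44/100 * 462.86 = 432.5 Wh
Step 2: t = E_discharge / P = 432.5 / 104.83 = 4.126 hr

4.126 hr


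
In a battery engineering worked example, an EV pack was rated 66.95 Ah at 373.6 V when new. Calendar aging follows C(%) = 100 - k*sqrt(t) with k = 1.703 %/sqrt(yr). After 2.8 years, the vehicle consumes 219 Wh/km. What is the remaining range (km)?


Step 1: capacity retention = 100 - 1.703 * sqrt(2.8) = 100 - 1.703 * 1.6733 = 97.15%
Step 2: C_now = 66.95 * 97.15/100 = 65.042 Ah
Step 3: E_pack = V * C_now = 373.6 * 65.042 = 24300 Wh
Step 4: range = E_pack / consumption = 24300 / 219 = 111.0 km

111.0 km


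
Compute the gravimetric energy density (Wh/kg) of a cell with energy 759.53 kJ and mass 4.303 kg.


Convert: E = 759.53 kJ = 210.98 Wh
ED = E / m = 210.98 / 4.303 = 49.03 Wh/kg

49.03 Wh/kg


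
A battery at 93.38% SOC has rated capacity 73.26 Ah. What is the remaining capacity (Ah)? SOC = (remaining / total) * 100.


remaining = SOC / 100 * total = 93.38 / 100 * 73.26 = 68.41 Ah

68.41 Ah


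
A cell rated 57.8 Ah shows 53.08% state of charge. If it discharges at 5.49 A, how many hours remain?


Step 1: remaining = SOC/100 * C_total = 53.08/100 * 57.8 = 30.68 Ah
Step 2: t = remaining / I = 30.68 / 5.49 = 5.588 hr

5.588 hr


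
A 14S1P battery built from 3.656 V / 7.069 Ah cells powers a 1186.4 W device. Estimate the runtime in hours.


Step 1: E_pack = Ns * V_cell * Np * C_cell = 14 * 3.656 * 1 * 7.069 = 361.82 Wh
Step 2: t = E_pack / P = 361.82 / 1186.4 = 0.3050 hr

0.3050 hr


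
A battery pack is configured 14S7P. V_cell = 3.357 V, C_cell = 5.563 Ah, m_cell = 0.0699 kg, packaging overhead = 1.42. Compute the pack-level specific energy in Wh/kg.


Step 1: V_pack = 14 * 3.357 = 46.998 V
Step 2: C_pack = 7 * 5.563 = 38.941 Ah
Step 3: E_pack = V_pack * C_pack = 46.998 * 38.941 = 1830.1 Wh
Step 4: m_pack = 14 * 7 * 0.0699 * 1.42 = 9.7273 kg
Step 5: ED = E_pack / m_pack = 1830.1 / 9.7273 = 188.1 Wh/kg

188.1 Wh/kg
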